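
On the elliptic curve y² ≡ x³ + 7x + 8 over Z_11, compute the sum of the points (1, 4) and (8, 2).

(5, 5)

(1, 4) + (8, 2). λ = (2 - 4)/(8 - 1) ≡ 9/7 mod 11. 7⁻¹ ≡ 8 (mod 11), so λ ≡ 6.
  x = λ² - 1 - 8 = 36 - 9 ≡ 5; y = λ·(1 - 5) - 4 ≡ 5. → (5, 5)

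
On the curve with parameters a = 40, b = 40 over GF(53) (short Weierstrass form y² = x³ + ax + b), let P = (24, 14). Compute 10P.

O

Double-and-add on 10 = (1010)₂. Start with P = (24, 14) for the leading 1-bit.
double: tangent at (24, 14): λ = (3·24² + 40)/(2·14) ≡ 19/28. 28⁻¹ ≡ 36 (mod 53) since 28·36 = 1008 ≡ 1, so λ ≡ 19·36 ≡ 48.
  x = λ² - 24 - 24 = 2304 - 48 ≡ 30; y = λ·(24 - 30) - 14 ≡ 16. → (30, 16)
double: tangent at (30, 16): λ = (3·30² + 40)/(2·16) ≡ 37/32. 32⁻¹ ≡ 5 (mod 53) since 32·5 = 160 ≡ 1, so λ ≡ 37·5 ≡ 26.
  x = λ² - 30 - 30 = 676 - 60 ≡ 33; y = λ·(30 - 33) - 16 ≡ 12. → (33, 12)
add P: (33, 12) + (24, 14). λ = (14 - 12)/(24 - 33) ≡ 2/44 mod 53. 44⁻¹ ≡ 47 (mod 53) since 44·47 = 2068 ≡ 1, so λ ≡ 41.
  x = λ² - 33 - 24 = 1681 - 57 ≡ 34; y = λ·(33 - 34) - 12 ≡ 0. → (34, 0)
double: (34, 0) + (34, 0): same x and y₁ ≡ -y₂, so the sum is the point at infinity.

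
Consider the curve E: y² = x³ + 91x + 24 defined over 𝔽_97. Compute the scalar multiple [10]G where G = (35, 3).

Repeated addition: build up to 10G.
2G: tangent at (35, 3): λ = (3·35² + 91)/(2·3) ≡ 80/6. 6⁻¹ ≡ 81 (mod 97) since 6·81 = 486 ≡ 1, so λ ≡ 80·81 ≡ 78.
  x = λ² - 35 - 35 = 6084 - 70 ≡ 0; y = λ·(35 - 0) - 3 ≡ 11. → (0, 11)
3G: (0, 11) + (35, 3). λ = (3 - 11)/(35 - 0) ≡ 89/35 mod 97. 35⁻¹ ≡ 61 (mod 97), so λ ≡ 94.
  x = λ² - 0 - 35 = 8836 - 35 ≡ 71; y = λ·(0 - 71) - 11 ≡ 8. → (71, 8)
4G: (71, 8) + (35, 3). λ = (3 - 8)/(35 - 71) ≡ 92/61 mod 97. 61⁻¹ ≡ 35 (mod 97) since 61·35 = 2135 ≡ 1, so λ ≡ 19.
  x = λ² - 71 - 35 = 361 - 106 ≡ 61; y = λ·(71 - 61) - 8 ≡ 85. → (61, 85)
5G: (61, 85) + (35, 3). λ = (3 - 85)/(35 - 61) ≡ 15/71 mod 97. 71⁻¹ ≡ 41 (mod 97), so λ ≡ 33.
  x = λ² - 61 - 35 = 1089 - 96 ≡ 23; y = λ·(61 - 23) - 85 ≡ 5. → (23, 5)
6G: (23, 5) + (35, 3). λ = (3 - 5)/(35 - 23) ≡ 95/12 mod 97. 12⁻¹ ≡ 89 (mod 97), so λ ≡ 16.
  x = λ² - 23 - 35 = 256 - 58 ≡ 4; y = λ·(23 - 4) - 5 ≡ 8. → (4, 8)
7G: (4, 8) + (35, 3). λ = (3 - 8)/(35 - 4) ≡ 92/31 mod 97. 31⁻¹ ≡ 72 (mod 97), so λ ≡ 28.
  x = λ² - 4 - 35 = 784 - 39 ≡ 66; y = λ·(4 - 66) - 8 ≡ 2. → (66, 2)
8G: (66, 2) + (35, 3). λ = (3 - 2)/(35 - 66) ≡ 1/66 mod 97. 66⁻¹ ≡ 25 (mod 97), so λ ≡ 25.
  x = λ² - 66 - 35 = 625 - 101 ≡ 39; y = λ·(66 - 39) - 2 ≡ 91. → (39, 91)
9G: (39, 91) + (35, 3). λ = (3 - 91)/(35 - 39) ≡ 9/93 mod 97. 93⁻¹ ≡ 24 (mod 97), so λ ≡ 22.
  x = λ² - 39 - 35 = 484 - 74 ≡ 22; y = λ·(39 - 22) - 91 ≡ 89. → (22, 89)
10G: (22, 89) + (35, 3). λ = (3 - 89)/(35 - 22) ≡ 11/13 mod 97. 13⁻¹ ≡ 15 (mod 97) since 13·15 = 195 ≡ 1, so λ ≡ 68.
  x = λ² - 22 - 35 = 4624 - 57 ≡ 8; y = λ·(22 - 8) - 89 ≡ 87. → (8, 87)

(8, 87)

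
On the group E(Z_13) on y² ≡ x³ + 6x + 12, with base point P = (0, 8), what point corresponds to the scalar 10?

Double-and-add on 10 = (1010)₂. Start with P = (0, 8) for the leading 1-bit.
double: tangent at (0, 8): λ = (3·0² + 6)/(2·8) ≡ 6/3. 3⁻¹ ≡ 9 (mod 13), so λ ≡ 6·9 ≡ 2.
  x = λ² - 0 - 0 = 4 - 0 ≡ 4; y = λ·(0 - 4) - 8 ≡ 10. → (4, 10)
double: tangent at (4, 10): λ = (3·4² + 6)/(2·10) ≡ 2/7. 7⁻¹ ≡ 2 (mod 13) since 7·2 = 14 ≡ 1, so λ ≡ 2·2 ≡ 4.
  x = λ² - 4 - 4 = 16 - 8 ≡ 8; y = λ·(4 - 8) - 10 ≡ 0. → (8, 0)
add P: (8, 0) + (0, 8). λ = (8 - 0)/(0 - 8) ≡ 8/5 mod 13. 5⁻¹ ≡ 8 (mod 13), so λ ≡ 12.
  x = λ² - 8 - 0 = 144 - 8 ≡ 6; y = λ·(8 - 6) - 0 ≡ 11. → (6, 11)
double: tangent at (6, 11): λ = (3·6² + 6)/(2·11) ≡ 10/9. 9⁻¹ ≡ 3 (mod 13), so λ ≡ 10·3 ≡ 4.
  x = λ² - 6 - 6 = 16 - 12 ≡ 4; y = λ·(6 - 4) - 11 ≡ 10. → (4, 10)

(4, 10)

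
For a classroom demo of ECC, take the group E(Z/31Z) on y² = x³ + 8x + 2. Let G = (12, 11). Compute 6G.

(16, 17)

Repeated addition: build up to 6G.
2G: tangent at (12, 11): λ = (3·12² + 8)/(2·11) ≡ 6/22. 22⁻¹ ≡ 24 (mod 31) since 22·24 = 528 ≡ 1, so λ ≡ 6·24 ≡ 20.
  x = λ² - 12 - 12 = 400 - 24 ≡ 4; y = λ·(12 - 4) - 11 ≡ 25. → (4, 25)
3G: (4, 25) + (12, 11). λ = (11 - 25)/(12 - 4) ≡ 17/8 mod 31. 8⁻¹ ≡ 4 (mod 31), so λ ≡ 6.
  x = λ² - 4 - 12 = 36 - 16 ≡ 20; y = λ·(4 - 20) - 25 ≡ 3. → (20, 3)
4G: (20, 3) + (12, 11). λ = (11 - 3)/(12 - 20) ≡ 8/23 mod 31. 23⁻¹ ≡ 27 (mod 31), so λ ≡ 30.
  x = λ² - 20 - 12 = 900 - 32 ≡ 0; y = λ·(20 - 0) - 3 ≡ 8. → (0, 8)
5G: (0, 8) + (12, 11). λ = (11 - 8)/(12 - 0) ≡ 3/12 mod 31. 12⁻¹ ≡ 13 (mod 31), so λ ≡ 8.
  x = λ² - 0 - 12 = 64 - 12 ≡ 21; y = λ·(0 - 21) - 8 ≡ 10. → (21, 10)
6G: (21, 10) + (12, 11). λ = (11 - 10)/(12 - 21) ≡ 1/22 mod 31. 22⁻¹ ≡ 24 (mod 31), so λ ≡ 24.
  x = λ² - 21 - 12 = 576 - 33 ≡ 16; y = λ·(21 - 16) - 10 ≡ 17. → (16, 17)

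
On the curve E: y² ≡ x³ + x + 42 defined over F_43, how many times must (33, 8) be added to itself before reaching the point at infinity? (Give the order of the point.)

6

2P: tangent at (33, 8): λ = (3·33² + 1)/(2·8) ≡ 0/16. 16⁻¹ ≡ 35 (mod 43) since 16·35 = 560 ≡ 1, so λ ≡ 0·35 ≡ 0.
  x = λ² - 33 - 33 = 0 - 66 ≡ 20; y = λ·(33 - 20) - 8 ≡ 35. → (20, 35)
3P: (20, 35) + (33, 8). λ = (8 - 35)/(33 - 20) ≡ 16/13 mod 43. 13⁻¹ ≡ 10 (mod 43), so λ ≡ 31.
  x = λ² - 20 - 33 = 961 - 53 ≡ 5; y = λ·(20 - 5) - 35 ≡ 0. → (5, 0)
4P: (5, 0) + (33, 8). λ = (8 - 0)/(33 - 5) ≡ 8/28 mod 43. 28⁻¹ ≡ 20 (mod 43), so λ ≡ 31.
  x = λ² - 5 - 33 = 961 - 38 ≡ 20; y = λ·(5 - 20) - 0 ≡ 8. → (20, 8)
5P: (20, 8) + (33, 8). λ = (8 - 8)/(33 - 20) ≡ 0/13 mod 43. 13⁻¹ ≡ 10 (mod 43), so λ ≡ 0.
  x = λ² - 20 - 33 = 0 - 53 ≡ 33; y = λ·(20 - 33) - 8 ≡ 35. → (33, 35)
6P: (33, 35) + (33, 8): same x and y₁ ≡ -y₂, so the sum is the point at infinity.
6P = the point at infinity, so the order is 6.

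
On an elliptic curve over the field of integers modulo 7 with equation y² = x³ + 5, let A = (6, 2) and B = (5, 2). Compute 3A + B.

First 3A:
Repeated addition: build up to 3A.
2A: tangent at (6, 2): λ = (3·6² + 0)/(2·2) ≡ 3/4. 4⁻¹ ≡ 2 (mod 7), so λ ≡ 3·2 ≡ 6.
  x = λ² - 6 - 6 = 36 - 12 ≡ 3; y = λ·(6 - 3) - 2 ≡ 2. → (3, 2)
3A: (3, 2) + (6, 2). λ = (2 - 2)/(6 - 3) ≡ 0/3 mod 7. 3⁻¹ ≡ 5 (mod 7) since 3·5 = 15 ≡ 1, so λ ≡ 0.
  x = λ² - 3 - 6 = 0 - 9 ≡ 5; y = λ·(3 - 5) - 2 ≡ 5. → (5, 5)
3A = (5, 5).
Finally 3A + B:
(5, 5) + (5, 2): same x and y₁ ≡ -y₂, so the sum is 𝒪.

O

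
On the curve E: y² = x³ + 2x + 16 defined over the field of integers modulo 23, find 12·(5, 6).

(3, 16)

Write G = (5, 6).
Repeated addition: build up to 12G.
2G: tangent at (5, 6): λ = (3·5² + 2)/(2·6) ≡ 8/12. 12⁻¹ ≡ 2 (mod 23) since 12·2 = 24 ≡ 1, so λ ≡ 8·2 ≡ 16.
  x = λ² - 5 - 5 = 256 - 10 ≡ 16; y = λ·(5 - 16) - 6 ≡ 2. → (16, 2)
3G: (16, 2) + (5, 6). λ = (6 - 2)/(5 - 16) ≡ 4/12 mod 23. 12⁻¹ ≡ 2 (mod 23), so λ ≡ 8.
  x = λ² - 16 - 5 = 64 - 21 ≡ 20; y = λ·(16 - 20) - 2 ≡ 12. → (20, 12)
4G: (20, 12) + (5, 6). λ = (6 - 12)/(5 - 20) ≡ 17/8 mod 23. 8⁻¹ ≡ 3 (mod 23), so λ ≡ 5.
  x = λ² - 20 - 5 = 25 - 25 ≡ 0; y = λ·(20 - 0) - 12 ≡ 19. → (0, 19)
5G: (0, 19) + (5, 6). λ = (6 - 19)/(5 - 0) ≡ 10/5 mod 23. 5⁻¹ ≡ 14 (mod 23), so λ ≡ 2.
  x = λ² - 0 - 5 = 4 - 5 ≡ 22; y = λ·(0 - 22) - 19 ≡ 6. → (22, 6)
6G: (22, 6) + (5, 6). λ = (6 - 6)/(5 - 22) ≡ 0/6 mod 23. 6⁻¹ ≡ 4 (mod 23) since 6·4 = 24 ≡ 1, so λ ≡ 0.
  x = λ² - 22 - 5 = 0 - 27 ≡ 19; y = λ·(22 - 19) - 6 ≡ 17. → (19, 17)
7G: (19, 17) + (5, 6). λ = (6 - 17)/(5 - 19) ≡ 12/9 mod 23. 9⁻¹ ≡ 18 (mod 23), so λ ≡ 9.
  x = λ² - 19 - 5 = 81 - 24 ≡ 11; y = λ·(19 - 11) - 17 ≡ 9. → (11, 9)
8G: (11, 9) + (5, 6). λ = (6 - 9)/(5 - 11) ≡ 20/17 mod 23. 17⁻¹ ≡ 19 (mod 23), so λ ≡ 12.
  x = λ² - 11 - 5 = 144 - 16 ≡ 13; y = λ·(11 - 13) - 9 ≡ 13. → (13, 13)
9G: (13, 13) + (5, 6). λ = (6 - 13)/(5 - 13) ≡ 16/15 mod 23. 15⁻¹ ≡ 20 (mod 23) since 15·20 = 300 ≡ 1, so λ ≡ 21.
  x = λ² - 13 - 5 = 441 - 18 ≡ 9; y = λ·(13 - 9) - 13 ≡ 2. → (9, 2)
10G: (9, 2) + (5, 6). λ = (6 - 2)/(5 - 9) ≡ 4/19 mod 23. 19⁻¹ ≡ 17 (mod 23), so λ ≡ 22.
  x = λ² - 9 - 5 = 484 - 14 ≡ 10; y = λ·(9 - 10) - 2 ≡ 22. → (10, 22)
11G: (10, 22) + (5, 6). λ = (6 - 22)/(5 - 10) ≡ 7/18 mod 23. 18⁻¹ ≡ 9 (mod 23), so λ ≡ 17.
  x = λ² - 10 - 5 = 289 - 15 ≡ 21; y = λ·(10 - 21) - 22 ≡ 21. → (21, 21)
12G: (21, 21) + (5, 6). λ = (6 - 21)/(5 - 21) ≡ 8/7 mod 23. 7⁻¹ ≡ 10 (mod 23), so λ ≡ 11.
  x = λ² - 21 - 5 = 121 - 26 ≡ 3; y = λ·(21 - 3) - 21 ≡ 16. → (3, 16)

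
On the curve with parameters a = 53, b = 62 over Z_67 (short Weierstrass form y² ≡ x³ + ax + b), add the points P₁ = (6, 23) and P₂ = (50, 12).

(32, 17)

(6, 23) + (50, 12). λ = (12 - 23)/(50 - 6) ≡ 56/44 mod 67. 44⁻¹ ≡ 32 (mod 67), so λ ≡ 50.
  x = λ² - 6 - 50 = 2500 - 56 ≡ 32; y = λ·(6 - 32) - 23 ≡ 17. → (32, 17)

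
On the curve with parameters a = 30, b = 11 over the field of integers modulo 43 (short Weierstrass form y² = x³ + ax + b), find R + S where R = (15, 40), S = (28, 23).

(15, 40) + (28, 23). λ = (23 - 40)/(28 - 15) ≡ 26/13 mod 43. 13⁻¹ ≡ 10 (mod 43) since 13·10 = 130 ≡ 1, so λ ≡ 2.
  x = λ² - 15 - 28 = 4 - 43 ≡ 4; y = λ·(15 - 4) - 40 ≡ 25. → (4, 25)

(4, 25)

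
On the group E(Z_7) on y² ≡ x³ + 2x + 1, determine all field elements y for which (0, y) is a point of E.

x³ + 2x + 1 = 1 ≡ 1 (mod 7).
Square roots of 1 mod 7: 1 and 6 (since 1² = 1 ≡ 1).

1, 6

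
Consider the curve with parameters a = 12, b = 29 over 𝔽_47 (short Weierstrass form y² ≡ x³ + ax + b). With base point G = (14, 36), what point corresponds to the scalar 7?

(4, 0)

Repeated addition: build up to 7G.
2G: tangent at (14, 36): λ = (3·14² + 12)/(2·36) ≡ 36/25. 25⁻¹ ≡ 32 (mod 47) since 25·32 = 800 ≡ 1, so λ ≡ 36·32 ≡ 24.
  x = λ² - 14 - 14 = 576 - 28 ≡ 31; y = λ·(14 - 31) - 36 ≡ 26. → (31, 26)
3G: (31, 26) + (14, 36). λ = (36 - 26)/(14 - 31) ≡ 10/30 mod 47. 30⁻¹ ≡ 11 (mod 47) since 30·11 = 330 ≡ 1, so λ ≡ 16.
  x = λ² - 31 - 14 = 256 - 45 ≡ 23; y = λ·(31 - 23) - 26 ≡ 8. → (23, 8)
4G: (23, 8) + (14, 36). λ = (36 - 8)/(14 - 23) ≡ 28/38 mod 47. 38⁻¹ ≡ 26 (mod 47), so λ ≡ 23.
  x = λ² - 23 - 14 = 529 - 37 ≡ 22; y = λ·(23 - 22) - 8 ≡ 15. → (22, 15)
5G: (22, 15) + (14, 36). λ = (36 - 15)/(14 - 22) ≡ 21/39 mod 47. 39⁻¹ ≡ 41 (mod 47), so λ ≡ 15.
  x = λ² - 22 - 14 = 225 - 36 ≡ 1; y = λ·(22 - 1) - 15 ≡ 18. → (1, 18)
6G: (1, 18) + (14, 36). λ = (36 - 18)/(14 - 1) ≡ 18/13 mod 47. 13⁻¹ ≡ 29 (mod 47) since 13·29 = 377 ≡ 1, so λ ≡ 5.
  x = λ² - 1 - 14 = 25 - 15 ≡ 10; y = λ·(1 - 10) - 18 ≡ 31. → (10, 31)
7G: (10, 31) + (14, 36). λ = (36 - 31)/(14 - 10) ≡ 5/4 mod 47. 4⁻¹ ≡ 12 (mod 47), so λ ≡ 13.
  x = λ² - 10 - 14 = 169 - 24 ≡ 4; y = λ·(10 - 4) - 31 ≡ 0. → (4, 0)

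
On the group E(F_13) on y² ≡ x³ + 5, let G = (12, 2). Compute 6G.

Repeated addition: build up to 6G.
2G: tangent at (12, 2): λ = (3·12² + 0)/(2·2) ≡ 3/4. 4⁻¹ ≡ 10 (mod 13) since 4·10 = 40 ≡ 1, so λ ≡ 3·10 ≡ 4.
  x = λ² - 12 - 12 = 16 - 24 ≡ 5; y = λ·(12 - 5) - 2 ≡ 0. → (5, 0)
3G: (5, 0) + (12, 2). λ = (2 - 0)/(12 - 5) ≡ 2/7 mod 13. 7⁻¹ ≡ 2 (mod 13), so λ ≡ 4.
  x = λ² - 5 - 12 = 16 - 17 ≡ 12; y = λ·(5 - 12) - 0 ≡ 11. → (12, 11)
4G: (12, 11) + (12, 2): same x and y₁ ≡ -y₂, so the sum is O.
5G: O + (12, 2) = (12, 2) (identity).
6G: tangent at (12, 2): λ = (3·12² + 0)/(2·2) ≡ 3/4. 4⁻¹ ≡ 10 (mod 13), so λ ≡ 3·10 ≡ 4.
  x = λ² - 12 - 12 = 16 - 24 ≡ 5; y = λ·(12 - 5) - 2 ≡ 0. → (5, 0)

(5, 0)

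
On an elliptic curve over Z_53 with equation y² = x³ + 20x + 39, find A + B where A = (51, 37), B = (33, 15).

(32, 51)

(51, 37) + (33, 15). λ = (15 - 37)/(33 - 51) ≡ 31/35 mod 53. 35⁻¹ ≡ 50 (mod 53) since 35·50 = 1750 ≡ 1, so λ ≡ 13.
  x = λ² - 51 - 33 = 169 - 84 ≡ 32; y = λ·(51 - 32) - 37 ≡ 51. → (32, 51)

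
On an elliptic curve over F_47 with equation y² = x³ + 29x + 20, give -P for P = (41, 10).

(41, 37)

-(41, 10) = (41, -10 mod 47) = (41, 37).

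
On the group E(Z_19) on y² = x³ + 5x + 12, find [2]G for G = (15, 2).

tangent at (15, 2): λ = (3·15² + 5)/(2·2) ≡ 15/4. 4⁻¹ ≡ 5 (mod 19), so λ ≡ 15·5 ≡ 18.
  x = λ² - 15 - 15 = 324 - 30 ≡ 9; y = λ·(15 - 9) - 2 ≡ 11. → (9, 11)

(9, 11)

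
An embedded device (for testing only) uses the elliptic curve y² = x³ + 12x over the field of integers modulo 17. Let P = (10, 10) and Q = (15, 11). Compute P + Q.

(10, 10) + (15, 11). λ = (11 - 10)/(15 - 10) ≡ 1/5 mod 17. 5⁻¹ ≡ 7 (mod 17) since 5·7 = 35 ≡ 1, so λ ≡ 7.
  x = λ² - 10 - 15 = 49 - 25 ≡ 7; y = λ·(10 - 7) - 10 ≡ 11. → (7, 11)

(7, 11)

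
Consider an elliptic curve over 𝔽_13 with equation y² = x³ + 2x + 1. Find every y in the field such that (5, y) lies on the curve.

x³ + 2x + 1 = 136 ≡ 6 (mod 13).
6 is a non-residue mod 13; no y exists.

none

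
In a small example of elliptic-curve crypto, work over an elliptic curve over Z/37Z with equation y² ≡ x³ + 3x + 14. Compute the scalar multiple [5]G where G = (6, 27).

(35, 0)

Double-and-add on 5 = (101)₂. Start with G = (6, 27) for the leading 1-bit.
double: tangent at (6, 27): λ = (3·6² + 3)/(2·27) ≡ 0/17. 17⁻¹ ≡ 24 (mod 37) since 17·24 = 408 ≡ 1, so λ ≡ 0·24 ≡ 0.
  x = λ² - 6 - 6 = 0 - 12 ≡ 25; y = λ·(6 - 25) - 27 ≡ 10. → (25, 10)
double: tangent at (25, 10): λ = (3·25² + 3)/(2·10) ≡ 28/20. 20⁻¹ ≡ 13 (mod 37), so λ ≡ 28·13 ≡ 31.
  x = λ² - 25 - 25 = 961 - 50 ≡ 23; y = λ·(25 - 23) - 10 ≡ 15. → (23, 15)
add G: (23, 15) + (6, 27). λ = (27 - 15)/(6 - 23) ≡ 12/20 mod 37. 20⁻¹ ≡ 13 (mod 37) since 20·13 = 260 ≡ 1, so λ ≡ 8.
  x = λ² - 23 - 6 = 64 - 29 ≡ 35; y = λ·(23 - 35) - 15 ≡ 0. → (35, 0)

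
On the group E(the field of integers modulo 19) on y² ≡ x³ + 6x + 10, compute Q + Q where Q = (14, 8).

(17, 16)

tangent at (14, 8): λ = (3·14² + 6)/(2·8) ≡ 5/16. 16⁻¹ ≡ 6 (mod 19), so λ ≡ 5·6 ≡ 11.
  x = λ² - 14 - 14 = 121 - 28 ≡ 17; y = λ·(14 - 17) - 8 ≡ 16. → (17, 16)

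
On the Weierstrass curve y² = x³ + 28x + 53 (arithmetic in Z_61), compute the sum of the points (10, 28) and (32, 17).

(4, 30)

(10, 28) + (32, 17). λ = (17 - 28)/(32 - 10) ≡ 50/22 mod 61. 22⁻¹ ≡ 25 (mod 61) since 22·25 = 550 ≡ 1, so λ ≡ 30.
  x = λ² - 10 - 32 = 900 - 42 ≡ 4; y = λ·(10 - 4) - 28 ≡ 30. → (4, 30)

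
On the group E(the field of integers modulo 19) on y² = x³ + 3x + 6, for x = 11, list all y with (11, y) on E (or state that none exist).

none

x³ + 3x + 6 = 1370 ≡ 2 (mod 19).
2 is a non-residue mod 19; no y exists.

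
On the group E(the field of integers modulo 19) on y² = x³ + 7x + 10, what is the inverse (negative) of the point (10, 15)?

-(10, 15) = (10, -15 mod 19) = (10, 4).

(10, 4)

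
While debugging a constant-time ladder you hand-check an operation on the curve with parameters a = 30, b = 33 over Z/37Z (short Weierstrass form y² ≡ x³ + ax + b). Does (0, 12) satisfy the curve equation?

y² = 12² ≡ 33; x³ + 30x + 33 = 33 ≡ 33 (mod 37). 33 = 33.

yes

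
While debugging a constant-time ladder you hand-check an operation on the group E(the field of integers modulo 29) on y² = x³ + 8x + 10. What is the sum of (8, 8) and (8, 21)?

The two points share x = 8 and their y-coordinates satisfy 8 + 21 ≡ 0 (mod 29), so they are inverses. Their sum is O.

O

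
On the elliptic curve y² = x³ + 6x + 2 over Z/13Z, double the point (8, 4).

(1, 10)

tangent at (8, 4): λ = (3·8² + 6)/(2·4) ≡ 3/8. 8⁻¹ ≡ 5 (mod 13), so λ ≡ 3·5 ≡ 2.
  x = λ² - 8 - 8 = 4 - 16 ≡ 1; y = λ·(8 - 1) - 4 ≡ 10. → (1, 10)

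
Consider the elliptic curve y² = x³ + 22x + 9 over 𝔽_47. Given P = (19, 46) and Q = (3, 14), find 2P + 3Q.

First 2P:
Repeated addition: build up to 2P.
2P: tangent at (19, 46): λ = (3·19² + 22)/(2·46) ≡ 24/45. 45⁻¹ ≡ 23 (mod 47), so λ ≡ 24·23 ≡ 35.
  x = λ² - 19 - 19 = 1225 - 38 ≡ 12; y = λ·(19 - 12) - 46 ≡ 11. → (12, 11)
2P = (12, 11).
Next 3Q:
Repeated addition: build up to 3Q.
2Q: tangent at (3, 14): λ = (3·3² + 22)/(2·14) ≡ 2/28. 28⁻¹ ≡ 42 (mod 47) since 28·42 = 1176 ≡ 1, so λ ≡ 2·42 ≡ 37.
  x = λ² - 3 - 3 = 1369 - 6 ≡ 0; y = λ·(3 - 0) - 14 ≡ 3. → (0, 3)
3Q: (0, 3) + (3, 14). λ = (14 - 3)/(3 - 0) ≡ 11/3 mod 47. 3⁻¹ ≡ 16 (mod 47) since 3·16 = 48 ≡ 1, so λ ≡ 35.
  x = λ² - 0 - 3 = 1225 - 3 ≡ 0; y = λ·(0 - 0) - 3 ≡ 44. → (0, 44)
3Q = (0, 44).
Finally 2P + 3Q:
(12, 11) + (0, 44). λ = (44 - 11)/(0 - 12) ≡ 33/35 mod 47. 35⁻¹ ≡ 43 (mod 47), so λ ≡ 9.
  x = λ² - 12 - 0 = 81 - 12 ≡ 22; y = λ·(12 - 22) - 11 ≡ 40. → (22, 40)

(22, 40)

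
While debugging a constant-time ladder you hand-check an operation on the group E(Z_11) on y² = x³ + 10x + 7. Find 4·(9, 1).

Write Q = (9, 1).
Double-and-add on 4 = (100)₂. Start with Q = (9, 1) for the leading 1-bit.
double: tangent at (9, 1): λ = (3·9² + 10)/(2·1) ≡ 0/2. 2⁻¹ ≡ 6 (mod 11) since 2·6 = 12 ≡ 1, so λ ≡ 0·6 ≡ 0.
  x = λ² - 9 - 9 = 0 - 18 ≡ 4; y = λ·(9 - 4) - 1 ≡ 10. → (4, 10)
double: tangent at (4, 10): λ = (3·4² + 10)/(2·10) ≡ 3/9. 9⁻¹ ≡ 5 (mod 11) since 9·5 = 45 ≡ 1, so λ ≡ 3·5 ≡ 4.
  x = λ² - 4 - 4 = 16 - 8 ≡ 8; y = λ·(4 - 8) - 10 ≡ 7. → (8, 7)

(8, 7)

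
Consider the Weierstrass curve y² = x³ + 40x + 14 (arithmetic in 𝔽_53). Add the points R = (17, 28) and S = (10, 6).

(17, 28) + (10, 6). λ = (6 - 28)/(10 - 17) ≡ 31/46 mod 53. 46⁻¹ ≡ 15 (mod 53), so λ ≡ 41.
  x = λ² - 17 - 10 = 1681 - 27 ≡ 11; y = λ·(17 - 11) - 28 ≡ 6. → (11, 6)

(11, 6)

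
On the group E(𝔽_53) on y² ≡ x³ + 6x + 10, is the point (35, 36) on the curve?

no

y² = 36² ≡ 24; x³ + 6x + 10 = 43095 ≡ 6 (mod 53). 24 ≠ 6.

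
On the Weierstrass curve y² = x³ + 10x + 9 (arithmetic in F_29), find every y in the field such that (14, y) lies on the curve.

x³ + 10x + 9 = 2893 ≡ 22 (mod 29).
Square roots of 22 mod 29: 14 and 15 (since 14² = 196 ≡ 22).

14, 15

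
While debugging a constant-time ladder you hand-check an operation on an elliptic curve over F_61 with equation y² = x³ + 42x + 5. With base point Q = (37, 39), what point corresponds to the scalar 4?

(40, 54)

Repeated addition: build up to 4Q.
2Q: tangent at (37, 39): λ = (3·37² + 42)/(2·39) ≡ 1/17. 17⁻¹ ≡ 18 (mod 61), so λ ≡ 1·18 ≡ 18.
  x = λ² - 37 - 37 = 324 - 74 ≡ 6; y = λ·(37 - 6) - 39 ≡ 31. → (6, 31)
3Q: (6, 31) + (37, 39). λ = (39 - 31)/(37 - 6) ≡ 8/31 mod 61. 31⁻¹ ≡ 2 (mod 61), so λ ≡ 16.
  x = λ² - 6 - 37 = 256 - 43 ≡ 30; y = λ·(6 - 30) - 31 ≡ 12. → (30, 12)
4Q: (30, 12) + (37, 39). λ = (39 - 12)/(37 - 30) ≡ 27/7 mod 61. 7⁻¹ ≡ 35 (mod 61), so λ ≡ 30.
  x = λ² - 30 - 37 = 900 - 67 ≡ 40; y = λ·(30 - 40) - 12 ≡ 54. → (40, 54)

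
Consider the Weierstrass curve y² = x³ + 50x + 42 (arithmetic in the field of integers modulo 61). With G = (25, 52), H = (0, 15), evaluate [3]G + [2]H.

First 3G:
Repeated addition: build up to 3G.
2G: tangent at (25, 52): λ = (3·25² + 50)/(2·52) ≡ 34/43. 43⁻¹ ≡ 44 (mod 61) since 43·44 = 1892 ≡ 1, so λ ≡ 34·44 ≡ 32.
  x = λ² - 25 - 25 = 1024 - 50 ≡ 59; y = λ·(25 - 59) - 52 ≡ 19. → (59, 19)
3G: (59, 19) + (25, 52). λ = (52 - 19)/(25 - 59) ≡ 33/27 mod 61. 27⁻¹ ≡ 52 (mod 61), so λ ≡ 8.
  x = λ² - 59 - 25 = 64 - 84 ≡ 41; y = λ·(59 - 41) - 19 ≡ 3. → (41, 3)
3G = (41, 3).
Next 2H:
Repeated addition: build up to 2H.
2H: tangent at (0, 15): λ = (3·0² + 50)/(2·15) ≡ 50/30. 30⁻¹ ≡ 59 (mod 61) since 30·59 = 1770 ≡ 1, so λ ≡ 50·59 ≡ 22.
  x = λ² - 0 - 0 = 484 - 0 ≡ 57; y = λ·(0 - 57) - 15 ≡ 12. → (57, 12)
2H = (57, 12).
Finally 3G + 2H:
(41, 3) + (57, 12). λ = (12 - 3)/(57 - 41) ≡ 9/16 mod 61. 16⁻¹ ≡ 42 (mod 61), so λ ≡ 12.
  x = λ² - 41 - 57 = 144 - 98 ≡ 46; y = λ·(41 - 46) - 3 ≡ 59. → (46, 59)

(46, 59)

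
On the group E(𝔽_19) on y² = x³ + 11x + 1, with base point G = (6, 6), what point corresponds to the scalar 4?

Repeated addition: build up to 4G.
2G: tangent at (6, 6): λ = (3·6² + 11)/(2·6) ≡ 5/12. 12⁻¹ ≡ 8 (mod 19) since 12·8 = 96 ≡ 1, so λ ≡ 5·8 ≡ 2.
  x = λ² - 6 - 6 = 4 - 12 ≡ 11; y = λ·(6 - 11) - 6 ≡ 3. → (11, 3)
3G: (11, 3) + (6, 6). λ = (6 - 3)/(6 - 11) ≡ 3/14 mod 19. 14⁻¹ ≡ 15 (mod 19) since 14·15 = 210 ≡ 1, so λ ≡ 7.
  x = λ² - 11 - 6 = 49 - 17 ≡ 13; y = λ·(11 - 13) - 3 ≡ 2. → (13, 2)
4G: (13, 2) + (6, 6). λ = (6 - 2)/(6 - 13) ≡ 4/12 mod 19. 12⁻¹ ≡ 8 (mod 19), so λ ≡ 13.
  x = λ² - 13 - 6 = 169 - 19 ≡ 17; y = λ·(13 - 17) - 2 ≡ 3. → (17, 3)

(17, 3)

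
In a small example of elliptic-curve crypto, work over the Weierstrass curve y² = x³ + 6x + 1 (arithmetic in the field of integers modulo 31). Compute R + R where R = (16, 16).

(0, 30)

tangent at (16, 16): λ = (3·16² + 6)/(2·16) ≡ 30/1. 1⁻¹ ≡ 1 (mod 31), so λ ≡ 30·1 ≡ 30.
  x = λ² - 16 - 16 = 900 - 32 ≡ 0; y = λ·(16 - 0) - 16 ≡ 30. → (0, 30)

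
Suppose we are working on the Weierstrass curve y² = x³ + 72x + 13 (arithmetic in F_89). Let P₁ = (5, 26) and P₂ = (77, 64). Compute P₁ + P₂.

(5, 26) + (77, 64). λ = (64 - 26)/(77 - 5) ≡ 38/72 mod 89. 72⁻¹ ≡ 68 (mod 89), so λ ≡ 3.
  x = λ² - 5 - 77 = 9 - 82 ≡ 16; y = λ·(5 - 16) - 26 ≡ 30. → (16, 30)

(16, 30)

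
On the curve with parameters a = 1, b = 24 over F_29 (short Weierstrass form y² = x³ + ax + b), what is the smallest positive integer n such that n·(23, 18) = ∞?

5

2P: tangent at (23, 18): λ = (3·23² + 1)/(2·18) ≡ 22/7. 7⁻¹ ≡ 25 (mod 29) since 7·25 = 175 ≡ 1, so λ ≡ 22·25 ≡ 28.
  x = λ² - 23 - 23 = 784 - 46 ≡ 13; y = λ·(23 - 13) - 18 ≡ 1. → (13, 1)
3P: (13, 1) + (23, 18). λ = (18 - 1)/(23 - 13) ≡ 17/10 mod 29. 10⁻¹ ≡ 3 (mod 29) since 10·3 = 30 ≡ 1, so λ ≡ 22.
  x = λ² - 13 - 23 = 484 - 36 ≡ 13; y = λ·(13 - 13) - 1 ≡ 28. → (13, 28)
4P: (13, 28) + (23, 18). λ = (18 - 28)/(23 - 13) ≡ 19/10 mod 29. 10⁻¹ ≡ 3 (mod 29), so λ ≡ 28.
  x = λ² - 13 - 23 = 784 - 36 ≡ 23; y = λ·(13 - 23) - 28 ≡ 11. → (23, 11)
5P: (23, 11) + (23, 18): same x and y₁ ≡ -y₂, so the sum is ∞.
5P = ∞, so the order is 5.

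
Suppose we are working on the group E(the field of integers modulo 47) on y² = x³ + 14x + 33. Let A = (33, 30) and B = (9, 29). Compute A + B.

(9, 18)

(33, 30) + (9, 29). λ = (29 - 30)/(9 - 33) ≡ 46/23 mod 47. 23⁻¹ ≡ 45 (mod 47) since 23·45 = 1035 ≡ 1, so λ ≡ 2.
  x = λ² - 33 - 9 = 4 - 42 ≡ 9; y = λ·(33 - 9) - 30 ≡ 18. → (9, 18)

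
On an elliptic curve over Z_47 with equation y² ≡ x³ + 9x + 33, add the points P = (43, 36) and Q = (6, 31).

(10, 18)

(43, 36) + (6, 31). λ = (31 - 36)/(6 - 43) ≡ 42/10 mod 47. 10⁻¹ ≡ 33 (mod 47), so λ ≡ 23.
  x = λ² - 43 - 6 = 529 - 49 ≡ 10; y = λ·(43 - 10) - 36 ≡ 18. → (10, 18)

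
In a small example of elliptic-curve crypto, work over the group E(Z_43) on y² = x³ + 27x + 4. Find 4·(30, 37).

(29, 8)

Write P = (30, 37).
Repeated addition: build up to 4P.
2P: tangent at (30, 37): λ = (3·30² + 27)/(2·37) ≡ 18/31. 31⁻¹ ≡ 25 (mod 43) since 31·25 = 775 ≡ 1, so λ ≡ 18·25 ≡ 20.
  x = λ² - 30 - 30 = 400 - 60 ≡ 39; y = λ·(30 - 39) - 37 ≡ 41. → (39, 41)
3P: (39, 41) + (30, 37). λ = (37 - 41)/(30 - 39) ≡ 39/34 mod 43. 34⁻¹ ≡ 19 (mod 43) since 34·19 = 646 ≡ 1, so λ ≡ 10.
  x = λ² - 39 - 30 = 100 - 69 ≡ 31; y = λ·(39 - 31) - 41 ≡ 39. → (31, 39)
4P: (31, 39) + (30, 37). λ = (37 - 39)/(30 - 31) ≡ 41/42 mod 43. 42⁻¹ ≡ 42 (mod 43), so λ ≡ 2.
  x = λ² - 31 - 30 = 4 - 61 ≡ 29; y = λ·(31 - 29) - 39 ≡ 8. → (29, 8)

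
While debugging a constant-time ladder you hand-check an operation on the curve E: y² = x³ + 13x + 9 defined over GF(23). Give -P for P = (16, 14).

(16, 9)

-(16, 14) = (16, -14 mod 23) = (16, 9).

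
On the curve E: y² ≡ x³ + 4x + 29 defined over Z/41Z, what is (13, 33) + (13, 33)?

(6, 33)

tangent at (13, 33): λ = (3·13² + 4)/(2·33) ≡ 19/25. 25⁻¹ ≡ 23 (mod 41), so λ ≡ 19·23 ≡ 27.
  x = λ² - 13 - 13 = 729 - 26 ≡ 6; y = λ·(13 - 6) - 33 ≡ 33. → (6, 33)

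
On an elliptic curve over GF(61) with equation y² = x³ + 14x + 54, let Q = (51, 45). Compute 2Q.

(56, 46)

tangent at (51, 45): λ = (3·51² + 14)/(2·45) ≡ 9/29. 29⁻¹ ≡ 40 (mod 61) since 29·40 = 1160 ≡ 1, so λ ≡ 9·40 ≡ 55.
  x = λ² - 51 - 51 = 3025 - 102 ≡ 56; y = λ·(51 - 56) - 45 ≡ 46. → (56, 46)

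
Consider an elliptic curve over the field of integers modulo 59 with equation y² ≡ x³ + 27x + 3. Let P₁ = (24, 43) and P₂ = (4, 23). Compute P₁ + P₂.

(32, 8)

(24, 43) + (4, 23). λ = (23 - 43)/(4 - 24) ≡ 39/39 mod 59. 39⁻¹ ≡ 56 (mod 59) since 39·56 = 2184 ≡ 1, so λ ≡ 1.
  x = λ² - 24 - 4 = 1 - 28 ≡ 32; y = λ·(24 - 32) - 43 ≡ 8. → (32, 8)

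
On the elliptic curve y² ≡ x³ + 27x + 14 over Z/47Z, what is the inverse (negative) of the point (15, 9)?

-(15, 9) = (15, -9 mod 47) = (15, 38).

(15, 38)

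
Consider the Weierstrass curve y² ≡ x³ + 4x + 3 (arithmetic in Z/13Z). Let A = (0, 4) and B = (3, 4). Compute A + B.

(0, 4) + (3, 4). λ = (4 - 4)/(3 - 0) ≡ 0/3 mod 13. 3⁻¹ ≡ 9 (mod 13), so λ ≡ 0.
  x = λ² - 0 - 3 = 0 - 3 ≡ 10; y = λ·(0 - 10) - 4 ≡ 9. → (10, 9)

(10, 9)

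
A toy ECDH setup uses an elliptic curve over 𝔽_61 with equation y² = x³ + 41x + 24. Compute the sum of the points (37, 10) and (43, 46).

(37, 10) + (43, 46). λ = (46 - 10)/(43 - 37) ≡ 36/6 mod 61. 6⁻¹ ≡ 51 (mod 61) since 6·51 = 306 ≡ 1, so λ ≡ 6.
  x = λ² - 37 - 43 = 36 - 80 ≡ 17; y = λ·(37 - 17) - 10 ≡ 49. → (17, 49)

(17, 49)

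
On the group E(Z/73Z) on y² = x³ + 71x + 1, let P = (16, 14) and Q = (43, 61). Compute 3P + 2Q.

First 3P:
Repeated addition: build up to 3P.
2P: tangent at (16, 14): λ = (3·16² + 71)/(2·14) ≡ 36/28. 28⁻¹ ≡ 60 (mod 73), so λ ≡ 36·60 ≡ 43.
  x = λ² - 16 - 16 = 1849 - 32 ≡ 65; y = λ·(16 - 65) - 14 ≡ 69. → (65, 69)
3P: (65, 69) + (16, 14). λ = (14 - 69)/(16 - 65) ≡ 18/24 mod 73. 24⁻¹ ≡ 70 (mod 73) since 24·70 = 1680 ≡ 1, so λ ≡ 19.
  x = λ² - 65 - 16 = 361 - 81 ≡ 61; y = λ·(65 - 61) - 69 ≡ 7. → (61, 7)
3P = (61, 7).
Next 2Q:
Repeated addition: build up to 2Q.
2Q: tangent at (43, 61): λ = (3·43² + 71)/(2·61) ≡ 70/49. 49⁻¹ ≡ 3 (mod 73) since 49·3 = 147 ≡ 1, so λ ≡ 70·3 ≡ 64.
  x = λ² - 43 - 43 = 4096 - 86 ≡ 68; y = λ·(43 - 68) - 61 ≡ 18. → (68, 18)
2Q = (68, 18).
Finally 3P + 2Q:
(61, 7) + (68, 18). λ = (18 - 7)/(68 - 61) ≡ 11/7 mod 73. 7⁻¹ ≡ 21 (mod 73), so λ ≡ 12.
  x = λ² - 61 - 68 = 144 - 129 ≡ 15; y = λ·(61 - 15) - 7 ≡ 34. → (15, 34)

(15, 34)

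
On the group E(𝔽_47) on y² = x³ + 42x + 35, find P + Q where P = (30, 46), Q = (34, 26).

(30, 46) + (34, 26). λ = (26 - 46)/(34 - 30) ≡ 27/4 mod 47. 4⁻¹ ≡ 12 (mod 47), so λ ≡ 42.
  x = λ² - 30 - 34 = 1764 - 64 ≡ 8; y = λ·(30 - 8) - 46 ≡ 32. → (8, 32)

(8, 32)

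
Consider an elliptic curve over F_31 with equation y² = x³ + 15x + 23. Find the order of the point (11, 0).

2

2P: (11, 0) + (11, 0): same x and y₁ ≡ -y₂, so the sum is 𝒪.
2P = 𝒪, so the order is 2.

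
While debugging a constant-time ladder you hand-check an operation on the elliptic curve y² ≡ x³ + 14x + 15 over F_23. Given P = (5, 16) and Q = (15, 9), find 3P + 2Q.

First 3P:
Repeated addition: build up to 3P.
2P: tangent at (5, 16): λ = (3·5² + 14)/(2·16) ≡ 20/9. 9⁻¹ ≡ 18 (mod 23), so λ ≡ 20·18 ≡ 15.
  x = λ² - 5 - 5 = 225 - 10 ≡ 8; y = λ·(5 - 8) - 16 ≡ 8. → (8, 8)
3P: (8, 8) + (5, 16). λ = (16 - 8)/(5 - 8) ≡ 8/20 mod 23. 20⁻¹ ≡ 15 (mod 23) since 20·15 = 300 ≡ 1, so λ ≡ 5.
  x = λ² - 8 - 5 = 25 - 13 ≡ 12; y = λ·(8 - 12) - 8 ≡ 18. → (12, 18)
3P = (12, 18).
Next 2Q:
Repeated addition: build up to 2Q.
2Q: tangent at (15, 9): λ = (3·15² + 14)/(2·9) ≡ 22/18. 18⁻¹ ≡ 9 (mod 23), so λ ≡ 22·9 ≡ 14.
  x = λ² - 15 - 15 = 196 - 30 ≡ 5; y = λ·(15 - 5) - 9 ≡ 16. → (5, 16)
2Q = (5, 16).
Finally 3P + 2Q:
(12, 18) + (5, 16). λ = (16 - 18)/(5 - 12) ≡ 21/16 mod 23. 16⁻¹ ≡ 13 (mod 23) since 16·13 = 208 ≡ 1, so λ ≡ 20.
  x = λ² - 12 - 5 = 400 - 17 ≡ 15; y = λ·(12 - 15) - 18 ≡ 14. → (15, 14)

(15, 14)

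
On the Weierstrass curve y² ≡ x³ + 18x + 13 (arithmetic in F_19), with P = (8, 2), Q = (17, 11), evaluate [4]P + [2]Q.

First 4P:
Double-and-add on 4 = (100)₂. Start with P = (8, 2) for the leading 1-bit.
double: tangent at (8, 2): λ = (3·8² + 18)/(2·2) ≡ 1/4. 4⁻¹ ≡ 5 (mod 19), so λ ≡ 1·5 ≡ 5.
  x = λ² - 8 - 8 = 25 - 16 ≡ 9; y = λ·(8 - 9) - 2 ≡ 12. → (9, 12)
double: tangent at (9, 12): λ = (3·9² + 18)/(2·12) ≡ 14/5. 5⁻¹ ≡ 4 (mod 19) since 5·4 = 20 ≡ 1, so λ ≡ 14·4 ≡ 18.
  x = λ² - 9 - 9 = 324 - 18 ≡ 2; y = λ·(9 - 2) - 12 ≡ 0. → (2, 0)
4P = (2, 0).
Next 2Q:
Repeated addition: build up to 2Q.
2Q: tangent at (17, 11): λ = (3·17² + 18)/(2·11) ≡ 11/3. 3⁻¹ ≡ 13 (mod 19), so λ ≡ 11·13 ≡ 10.
  x = λ² - 17 - 17 = 100 - 34 ≡ 9; y = λ·(17 - 9) - 11 ≡ 12. → (9, 12)
2Q = (9, 12).
Finally 4P + 2Q:
(2, 0) + (9, 12). λ = (12 - 0)/(9 - 2) ≡ 12/7 mod 19. 7⁻¹ ≡ 11 (mod 19), so λ ≡ 18.
  x = λ² - 2 - 9 = 324 - 11 ≡ 9; y = λ·(2 - 9) - 0 ≡ 7. → (9, 7)

(9, 7)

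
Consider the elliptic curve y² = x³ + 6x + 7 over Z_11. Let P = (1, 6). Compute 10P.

Double-and-add on 10 = (1010)₂. Start with P = (1, 6) for the leading 1-bit.
double: tangent at (1, 6): λ = (3·1² + 6)/(2·6) ≡ 9/1. 1⁻¹ ≡ 1 (mod 11) since 1·1 = 1 ≡ 1, so λ ≡ 9·1 ≡ 9.
  x = λ² - 1 - 1 = 81 - 2 ≡ 2; y = λ·(1 - 2) - 6 ≡ 7. → (2, 7)
double: tangent at (2, 7): λ = (3·2² + 6)/(2·7) ≡ 7/3. 3⁻¹ ≡ 4 (mod 11) since 3·4 = 12 ≡ 1, so λ ≡ 7·4 ≡ 6.
  x = λ² - 2 - 2 = 36 - 4 ≡ 10; y = λ·(2 - 10) - 7 ≡ 0. → (10, 0)
add P: (10, 0) + (1, 6). λ = (6 - 0)/(1 - 10) ≡ 6/2 mod 11. 2⁻¹ ≡ 6 (mod 11), so λ ≡ 3.
  x = λ² - 10 - 1 = 9 - 11 ≡ 9; y = λ·(10 - 9) - 0 ≡ 3. → (9, 3)
double: tangent at (9, 3): λ = (3·9² + 6)/(2·3) ≡ 7/6. 6⁻¹ ≡ 2 (mod 11), so λ ≡ 7·2 ≡ 3.
  x = λ² - 9 - 9 = 9 - 18 ≡ 2; y = λ·(9 - 2) - 3 ≡ 7. → (2, 7)

(2, 7)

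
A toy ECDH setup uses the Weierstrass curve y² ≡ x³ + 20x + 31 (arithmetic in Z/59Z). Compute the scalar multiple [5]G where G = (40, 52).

(21, 53)

Double-and-add on 5 = (101)₂. Start with G = (40, 52) for the leading 1-bit.
double: tangent at (40, 52): λ = (3·40² + 20)/(2·52) ≡ 41/45. 45⁻¹ ≡ 21 (mod 59), so λ ≡ 41·21 ≡ 35.
  x = λ² - 40 - 40 = 1225 - 80 ≡ 24; y = λ·(40 - 24) - 52 ≡ 36. → (24, 36)
double: tangent at (24, 36): λ = (3·24² + 20)/(2·36) ≡ 37/13. 13⁻¹ ≡ 50 (mod 59) since 13·50 = 650 ≡ 1, so λ ≡ 37·50 ≡ 21.
  x = λ² - 24 - 24 = 441 - 48 ≡ 39; y = λ·(24 - 39) - 36 ≡ 3. → (39, 3)
add G: (39, 3) + (40, 52). λ = (52 - 3)/(40 - 39) ≡ 49/1 mod 59. 1⁻¹ ≡ 1 (mod 59), so λ ≡ 49.
  x = λ² - 39 - 40 = 2401 - 79 ≡ 21; y = λ·(39 - 21) - 3 ≡ 53. → (21, 53)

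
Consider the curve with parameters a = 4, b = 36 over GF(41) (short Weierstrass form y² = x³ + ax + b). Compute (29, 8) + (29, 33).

The two points share x = 29 and their y-coordinates satisfy 8 + 33 ≡ 0 (mod 41), so they are inverses. Their sum is O.

O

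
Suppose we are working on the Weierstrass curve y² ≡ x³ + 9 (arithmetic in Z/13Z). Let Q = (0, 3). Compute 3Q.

Repeated addition: build up to 3Q.
2Q: tangent at (0, 3): λ = (3·0² + 0)/(2·3) ≡ 0/6. 6⁻¹ ≡ 11 (mod 13) since 6·11 = 66 ≡ 1, so λ ≡ 0·11 ≡ 0.
  x = λ² - 0 - 0 = 0 - 0 ≡ 0; y = λ·(0 - 0) - 3 ≡ 10. → (0, 10)
3Q: (0, 10) + (0, 3): same x and y₁ ≡ -y₂, so the sum is ∞.

O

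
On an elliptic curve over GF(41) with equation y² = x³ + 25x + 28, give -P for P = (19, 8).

-(19, 8) = (19, -8 mod 41) = (19, 33).

(19, 33)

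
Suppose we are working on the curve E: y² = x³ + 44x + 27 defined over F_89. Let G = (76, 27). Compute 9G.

(82, 55)

Double-and-add on 9 = (1001)₂. Start with G = (76, 27) for the leading 1-bit.
double: tangent at (76, 27): λ = (3·76² + 44)/(2·27) ≡ 17/54. 54⁻¹ ≡ 61 (mod 89), so λ ≡ 17·61 ≡ 58.
  x = λ² - 76 - 76 = 3364 - 152 ≡ 8; y = λ·(76 - 8) - 27 ≡ 1. → (8, 1)
double: tangent at (8, 1): λ = (3·8² + 44)/(2·1) ≡ 58/2. 2⁻¹ ≡ 45 (mod 89), so λ ≡ 58·45 ≡ 29.
  x = λ² - 8 - 8 = 841 - 16 ≡ 24; y = λ·(8 - 24) - 1 ≡ 69. → (24, 69)
double: tangent at (24, 69): λ = (3·24² + 44)/(2·69) ≡ 81/49. 49⁻¹ ≡ 20 (mod 89), so λ ≡ 81·20 ≡ 18.
  x = λ² - 24 - 24 = 324 - 48 ≡ 9; y = λ·(24 - 9) - 69 ≡ 23. → (9, 23)
add G: (9, 23) + (76, 27). λ = (27 - 23)/(76 - 9) ≡ 4/67 mod 89. 67⁻¹ ≡ 4 (mod 89), so λ ≡ 16.
  x = λ² - 9 - 76 = 256 - 85 ≡ 82; y = λ·(9 - 82) - 23 ≡ 55. → (82, 55)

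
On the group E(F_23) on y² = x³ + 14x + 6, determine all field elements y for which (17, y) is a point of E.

x³ + 14x + 6 = 5157 ≡ 5 (mod 23).
5 is a non-residue mod 23; no y exists.

none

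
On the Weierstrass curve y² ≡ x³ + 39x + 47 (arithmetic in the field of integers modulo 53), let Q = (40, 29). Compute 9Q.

Double-and-add on 9 = (1001)₂. Start with Q = (40, 29) for the leading 1-bit.
double: tangent at (40, 29): λ = (3·40² + 39)/(2·29) ≡ 16/5. 5⁻¹ ≡ 32 (mod 53), so λ ≡ 16·32 ≡ 35.
  x = λ² - 40 - 40 = 1225 - 80 ≡ 32; y = λ·(40 - 32) - 29 ≡ 39. → (32, 39)
double: tangent at (32, 39): λ = (3·32² + 39)/(2·39) ≡ 37/25. 25⁻¹ ≡ 17 (mod 53), so λ ≡ 37·17 ≡ 46.
  x = λ² - 32 - 32 = 2116 - 64 ≡ 38; y = λ·(32 - 38) - 39 ≡ 3. → (38, 3)
double: tangent at (38, 3): λ = (3·38² + 39)/(2·3) ≡ 25/6. 6⁻¹ ≡ 9 (mod 53) since 6·9 = 54 ≡ 1, so λ ≡ 25·9 ≡ 13.
  x = λ² - 38 - 38 = 169 - 76 ≡ 40; y = λ·(38 - 40) - 3 ≡ 24. → (40, 24)
add Q: (40, 24) + (40, 29): same x and y₁ ≡ -y₂, so the sum is 𝒪.

O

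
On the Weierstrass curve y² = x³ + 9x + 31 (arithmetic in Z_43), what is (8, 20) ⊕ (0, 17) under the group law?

(8, 20) + (0, 17). λ = (17 - 20)/(0 - 8) ≡ 40/35 mod 43. 35⁻¹ ≡ 16 (mod 43), so λ ≡ 38.
  x = λ² - 8 - 0 = 1444 - 8 ≡ 17; y = λ·(8 - 17) - 20 ≡ 25. → (17, 25)

(17, 25)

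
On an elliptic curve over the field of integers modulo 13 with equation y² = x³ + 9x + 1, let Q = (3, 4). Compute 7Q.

(10, 8)

Repeated addition: build up to 7Q.
2Q: tangent at (3, 4): λ = (3·3² + 9)/(2·4) ≡ 10/8. 8⁻¹ ≡ 5 (mod 13) since 8·5 = 40 ≡ 1, so λ ≡ 10·5 ≡ 11.
  x = λ² - 3 - 3 = 121 - 6 ≡ 11; y = λ·(3 - 11) - 4 ≡ 12. → (11, 12)
3Q: (11, 12) + (3, 4). λ = (4 - 12)/(3 - 11) ≡ 5/5 mod 13. 5⁻¹ ≡ 8 (mod 13), so λ ≡ 1.
  x = λ² - 11 - 3 = 1 - 14 ≡ 0; y = λ·(11 - 0) - 12 ≡ 12. → (0, 12)
4Q: (0, 12) + (3, 4). λ = (4 - 12)/(3 - 0) ≡ 5/3 mod 13. 3⁻¹ ≡ 9 (mod 13), so λ ≡ 6.
  x = λ² - 0 - 3 = 36 - 3 ≡ 7; y = λ·(0 - 7) - 12 ≡ 11. → (7, 11)
5Q: (7, 11) + (3, 4). λ = (4 - 11)/(3 - 7) ≡ 6/9 mod 13. 9⁻¹ ≡ 3 (mod 13) since 9·3 = 27 ≡ 1, so λ ≡ 5.
  x = λ² - 7 - 3 = 25 - 10 ≡ 2; y = λ·(7 - 2) - 11 ≡ 1. → (2, 1)
6Q: (2, 1) + (3, 4). λ = (4 - 1)/(3 - 2) ≡ 3/1 mod 13. 1⁻¹ ≡ 1 (mod 13), so λ ≡ 3.
  x = λ² - 2 - 3 = 9 - 5 ≡ 4; y = λ·(2 - 4) - 1 ≡ 6. → (4, 6)
7Q: (4, 6) + (3, 4). λ = (4 - 6)/(3 - 4) ≡ 11/12 mod 13. 12⁻¹ ≡ 12 (mod 13), so λ ≡ 2.
  x = λ² - 4 - 3 = 4 - 7 ≡ 10; y = λ·(4 - 10) - 6 ≡ 8. → (10, 8)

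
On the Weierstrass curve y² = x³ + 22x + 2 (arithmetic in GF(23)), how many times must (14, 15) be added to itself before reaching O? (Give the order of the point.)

2P: tangent at (14, 15): λ = (3·14² + 22)/(2·15) ≡ 12/7. 7⁻¹ ≡ 10 (mod 23), so λ ≡ 12·10 ≡ 5.
  x = λ² - 14 - 14 = 25 - 28 ≡ 20; y = λ·(14 - 20) - 15 ≡ 1. → (20, 1)
3P: (20, 1) + (14, 15). λ = (15 - 1)/(14 - 20) ≡ 14/17 mod 23. 17⁻¹ ≡ 19 (mod 23), so λ ≡ 13.
  x = λ² - 20 - 14 = 169 - 34 ≡ 20; y = λ·(20 - 20) - 1 ≡ 22. → (20, 22)
4P: (20, 22) + (14, 15). λ = (15 - 22)/(14 - 20) ≡ 16/17 mod 23. 17⁻¹ ≡ 19 (mod 23), so λ ≡ 5.
  x = λ² - 20 - 14 = 25 - 34 ≡ 14; y = λ·(20 - 14) - 22 ≡ 8. → (14, 8)
5P: (14, 8) + (14, 15): same x and y₁ ≡ -y₂, so the sum is O.
5P = O, so the order is 5.

5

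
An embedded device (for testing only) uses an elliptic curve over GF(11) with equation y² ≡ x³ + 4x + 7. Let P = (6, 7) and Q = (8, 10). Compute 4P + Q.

First 4P:
Double-and-add on 4 = (100)₂. Start with P = (6, 7) for the leading 1-bit.
double: tangent at (6, 7): λ = (3·6² + 4)/(2·7) ≡ 2/3. 3⁻¹ ≡ 4 (mod 11), so λ ≡ 2·4 ≡ 8.
  x = λ² - 6 - 6 = 64 - 12 ≡ 8; y = λ·(6 - 8) - 7 ≡ 10. → (8, 10)
double: tangent at (8, 10): λ = (3·8² + 4)/(2·10) ≡ 9/9. 9⁻¹ ≡ 5 (mod 11), so λ ≡ 9·5 ≡ 1.
  x = λ² - 8 - 8 = 1 - 16 ≡ 7; y = λ·(8 - 7) - 10 ≡ 2. → (7, 2)
4P = (7, 2).
Finally 4P + Q:
(7, 2) + (8, 10). λ = (10 - 2)/(8 - 7) ≡ 8/1 mod 11. 1⁻¹ ≡ 1 (mod 11) since 1·1 = 1 ≡ 1, so λ ≡ 8.
  x = λ² - 7 - 8 = 64 - 15 ≡ 5; y = λ·(7 - 5) - 2 ≡ 3. → (5, 3)

(5, 3)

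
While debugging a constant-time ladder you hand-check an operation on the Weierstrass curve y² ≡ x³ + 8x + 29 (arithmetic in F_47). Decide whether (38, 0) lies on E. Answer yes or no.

y² = 0² ≡ 0; x³ + 8x + 29 = 55205 ≡ 27 (mod 47). 0 ≠ 27.

no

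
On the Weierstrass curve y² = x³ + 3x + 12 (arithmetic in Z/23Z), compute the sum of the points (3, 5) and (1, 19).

(22, 13)

(3, 5) + (1, 19). λ = (19 - 5)/(1 - 3) ≡ 14/21 mod 23. 21⁻¹ ≡ 11 (mod 23), so λ ≡ 16.
  x = λ² - 3 - 1 = 256 - 4 ≡ 22; y = λ·(3 - 22) - 5 ≡ 13. → (22, 13)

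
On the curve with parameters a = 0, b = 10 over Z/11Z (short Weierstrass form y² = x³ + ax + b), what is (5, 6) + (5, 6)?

(5, 5)

tangent at (5, 6): λ = (3·5² + 0)/(2·6) ≡ 9/1. 1⁻¹ ≡ 1 (mod 11) since 1·1 = 1 ≡ 1, so λ ≡ 9·1 ≡ 9.
  x = λ² - 5 - 5 = 81 - 10 ≡ 5; y = λ·(5 - 5) - 6 ≡ 5. → (5, 5)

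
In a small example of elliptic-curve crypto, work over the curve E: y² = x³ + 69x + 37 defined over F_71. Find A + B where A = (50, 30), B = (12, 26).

(50, 30) + (12, 26). λ = (26 - 30)/(12 - 50) ≡ 67/33 mod 71. 33⁻¹ ≡ 28 (mod 71), so λ ≡ 30.
  x = λ² - 50 - 12 = 900 - 62 ≡ 57; y = λ·(50 - 57) - 30 ≡ 44. → (57, 44)

(57, 44)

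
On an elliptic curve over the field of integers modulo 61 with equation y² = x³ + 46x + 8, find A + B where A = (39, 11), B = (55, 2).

(50, 60)

(39, 11) + (55, 2). λ = (2 - 11)/(55 - 39) ≡ 52/16 mod 61. 16⁻¹ ≡ 42 (mod 61) since 16·42 = 672 ≡ 1, so λ ≡ 49.
  x = λ² - 39 - 55 = 2401 - 94 ≡ 50; y = λ·(39 - 50) - 11 ≡ 60. → (50, 60)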